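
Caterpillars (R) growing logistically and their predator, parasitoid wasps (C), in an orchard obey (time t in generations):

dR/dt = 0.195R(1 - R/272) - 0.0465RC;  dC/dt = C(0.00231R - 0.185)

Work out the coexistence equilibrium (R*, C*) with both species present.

R* ≈ 80.1, C* ≈ 2.96

From dC/dt = 0 with C > 0: 0.00231R* = 0.185, so R* = 80.1.
Substitute into dR/dt = 0: 0.195(1 - 80.1/272) = 0.0465C*.
The bracket is 0.706, giving C* = 0.138/0.0465 = 2.96.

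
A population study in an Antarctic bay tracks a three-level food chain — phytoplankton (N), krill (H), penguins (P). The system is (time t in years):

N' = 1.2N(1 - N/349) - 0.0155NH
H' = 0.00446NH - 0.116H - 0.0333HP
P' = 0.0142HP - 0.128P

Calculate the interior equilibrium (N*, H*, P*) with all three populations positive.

From dP/dt = 0: 0.0142H* = 0.128, so H* = 9.01.
From dN/dt = 0: 1.2(1 - N*/349) = 0.0155·9.01, giving N* = 349·(1 - 0.116) = 308.
From dH/dt = 0: 0.00446·308 - 0.116 = 0.0333P*, so P* = 1.26/0.0333 = 37.8.

N* ≈ 308, H* ≈ 9.01, P* ≈ 37.8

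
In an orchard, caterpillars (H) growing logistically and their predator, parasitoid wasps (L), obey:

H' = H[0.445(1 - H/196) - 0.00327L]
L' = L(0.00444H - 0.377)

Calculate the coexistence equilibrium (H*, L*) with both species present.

From dL/dt = 0 with L > 0: 0.00444H* = 0.377, so H* = 84.9.
Substitute into dH/dt = 0: 0.445(1 - 84.9/196) = 0.00327L*.
The bracket is 0.567, giving L* = 0.252/0.00327 = 77.1.

H* ≈ 84.9, L* ≈ 77.1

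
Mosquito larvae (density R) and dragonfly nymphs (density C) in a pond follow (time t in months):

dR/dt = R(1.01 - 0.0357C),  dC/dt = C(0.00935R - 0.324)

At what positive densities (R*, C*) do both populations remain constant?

R* ≈ 34.7, C* ≈ 28.3

Set dC/dt = 0 with C > 0: 0.00935R - 0.324 = 0, so R* = 0.324/0.00935 = 34.7.
Set dR/dt = 0 with R > 0: 1.01 - 0.0357C = 0, so C* = 1.01/0.0357 = 28.3.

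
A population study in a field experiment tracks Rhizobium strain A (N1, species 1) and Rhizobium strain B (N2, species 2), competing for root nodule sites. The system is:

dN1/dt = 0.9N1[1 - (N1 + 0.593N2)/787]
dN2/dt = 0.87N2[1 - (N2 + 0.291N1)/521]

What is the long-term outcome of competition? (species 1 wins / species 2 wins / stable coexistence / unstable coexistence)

stable coexistence

Compare the nullcline intercepts: K1/α12 = 787/0.593 = 1330 > K2 = 521; K2/α21 = 521/0.291 = 1790 > K1 = 787.
Since both inequalities hold, each species can invade when rare, so the interior equilibrium is stable.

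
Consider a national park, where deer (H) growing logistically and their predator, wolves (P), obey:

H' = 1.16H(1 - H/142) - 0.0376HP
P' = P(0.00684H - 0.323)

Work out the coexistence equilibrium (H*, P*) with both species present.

From dP/dt = 0 with P > 0: 0.00684H* = 0.323, so H* = 47.2.
Substitute into dH/dt = 0: 1.16(1 - 47.2/142) = 0.0376P*.
The bracket is 0.667, giving P* = 0.774/0.0376 = 20.6.

H* ≈ 47.2, P* ≈ 20.6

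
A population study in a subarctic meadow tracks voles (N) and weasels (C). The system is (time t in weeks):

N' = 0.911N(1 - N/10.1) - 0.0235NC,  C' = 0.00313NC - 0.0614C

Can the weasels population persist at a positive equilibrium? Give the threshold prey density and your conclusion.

Threshold N = 19.6; K < 19.6, so no, the predator goes extinct.

The predator equation gives dC/dt > 0 only when N > 0.0614/0.00313 = 19.6.
Without the predator, N → K = 10.1. Since 10.1 < 19.6, the predator cannot invade.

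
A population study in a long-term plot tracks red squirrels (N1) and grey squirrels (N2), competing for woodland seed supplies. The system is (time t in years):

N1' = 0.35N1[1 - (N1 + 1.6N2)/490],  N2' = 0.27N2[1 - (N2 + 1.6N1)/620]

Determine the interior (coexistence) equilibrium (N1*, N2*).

Setting both brackets to zero gives the nullclines N1 + 1.6N2 = 490 and 1.6N1 + N2 = 620.
Substituting N2 = 620 - 1.6N1 into the first: N1(1 - 1.6·1.6) = 490 - 1.6·620.
So N1* = -502/-1.56 = 322, and then N2* = 620 - 1.6·322 = 105.

N1* ≈ 322, N2* ≈ 105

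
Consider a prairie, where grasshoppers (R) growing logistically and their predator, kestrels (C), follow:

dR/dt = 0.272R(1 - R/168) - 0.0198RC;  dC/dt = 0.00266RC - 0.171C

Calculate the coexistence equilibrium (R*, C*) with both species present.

R* ≈ 64.3, C* ≈ 8.48

From dC/dt = 0 with C > 0: 0.00266R* = 0.171, so R* = 64.3.
Substitute into dR/dt = 0: 0.272(1 - 64.3/168) = 0.0198C*.
The bracket is 0.617, giving C* = 0.168/0.0198 = 8.48.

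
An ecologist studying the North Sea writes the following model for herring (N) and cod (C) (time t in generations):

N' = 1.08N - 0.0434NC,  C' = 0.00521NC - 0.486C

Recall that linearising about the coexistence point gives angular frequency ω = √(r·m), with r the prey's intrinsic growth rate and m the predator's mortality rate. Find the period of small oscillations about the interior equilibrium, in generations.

T ≈ 8.67 generations

Here r = 1.08 and m = 0.486, so r·m = 0.525.
ω = √0.525 = 0.724 per generation, hence T = 2π/ω ≈ 8.67 generations.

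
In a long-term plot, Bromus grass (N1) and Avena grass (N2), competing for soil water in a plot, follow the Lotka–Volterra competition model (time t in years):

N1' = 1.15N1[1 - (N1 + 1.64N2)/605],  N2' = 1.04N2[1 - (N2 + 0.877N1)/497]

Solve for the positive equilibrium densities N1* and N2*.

Setting both brackets to zero gives the nullclines N1 + 1.64N2 = 605 and 0.877N1 + N2 = 497.
Substituting N2 = 497 - 0.877N1 into the first: N1(1 - 1.64·0.877) = 605 - 1.64·497.
So N1* = -210/-0.438 = 479, and then N2* = 497 - 0.877·479 = 76.6.

N1* ≈ 479, N2* ≈ 76.6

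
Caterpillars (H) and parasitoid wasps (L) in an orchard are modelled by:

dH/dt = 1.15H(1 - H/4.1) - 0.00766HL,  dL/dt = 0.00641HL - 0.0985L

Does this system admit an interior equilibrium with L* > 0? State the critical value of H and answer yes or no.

The predator equation gives dL/dt > 0 only when H > 0.0985/0.00641 = 15.4.
Without the predator, H → K = 4.1. Since 4.1 < 15.4, the predator cannot invade.

Threshold H = 15.4; K < 15.4, so no, the predator goes extinct.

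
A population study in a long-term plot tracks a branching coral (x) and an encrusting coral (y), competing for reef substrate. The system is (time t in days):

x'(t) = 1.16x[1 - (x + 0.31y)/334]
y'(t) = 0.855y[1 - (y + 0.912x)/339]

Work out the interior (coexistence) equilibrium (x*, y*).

Setting both brackets to zero gives the nullclines x + 0.31y = 334 and 0.912x + y = 339.
Substituting y = 339 - 0.912x into the first: x(1 - 0.31·0.912) = 334 - 0.31·339.
So x* = 229/0.717 = 319, and then y* = 339 - 0.912·319 = 47.9.

x* ≈ 319, y* ≈ 47.9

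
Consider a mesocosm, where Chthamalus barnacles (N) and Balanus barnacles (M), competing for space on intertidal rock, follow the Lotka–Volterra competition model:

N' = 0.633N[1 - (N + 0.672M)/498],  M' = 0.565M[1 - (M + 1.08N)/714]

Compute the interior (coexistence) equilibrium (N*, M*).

Setting both brackets to zero gives the nullclines N + 0.672M = 498 and 1.08N + M = 714.
Substituting M = 714 - 1.08N into the first: N(1 - 0.672·1.08) = 498 - 0.672·714.
So N* = 18.2/0.274 = 66.3, and then M* = 714 - 1.08·66.3 = 642.

N* ≈ 66.3, M* ≈ 642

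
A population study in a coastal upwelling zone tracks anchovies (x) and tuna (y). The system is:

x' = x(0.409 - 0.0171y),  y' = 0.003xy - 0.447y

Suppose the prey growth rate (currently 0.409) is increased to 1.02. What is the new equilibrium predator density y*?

y* ≈ 59.6

At the interior fixed point, setting dx/dt = 0 with x > 0 fixes y* = (prey growth rate)/(xy coefficient) — independent of the other coefficients.
With the change, y* = 1.02/0.0171 = 59.6; it rises from 23.9.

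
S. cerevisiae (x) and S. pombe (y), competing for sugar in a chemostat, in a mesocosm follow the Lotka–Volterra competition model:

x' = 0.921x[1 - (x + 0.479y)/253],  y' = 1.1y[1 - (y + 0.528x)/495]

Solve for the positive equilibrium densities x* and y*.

Setting both brackets to zero gives the nullclines x + 0.479y = 253 and 0.528x + y = 495.
Substituting y = 495 - 0.528x into the first: x(1 - 0.479·0.528) = 253 - 0.479·495.
So x* = 15.9/0.747 = 21.3, and then y* = 495 - 0.528·21.3 = 484.

x* ≈ 21.3, y* ≈ 484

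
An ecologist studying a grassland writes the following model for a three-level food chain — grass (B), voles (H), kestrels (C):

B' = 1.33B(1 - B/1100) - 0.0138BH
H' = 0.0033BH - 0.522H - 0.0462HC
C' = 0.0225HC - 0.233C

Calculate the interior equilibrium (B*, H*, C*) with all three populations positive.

B* ≈ 982, H* ≈ 10.4, C* ≈ 58.8

From dC/dt = 0: 0.0225H* = 0.233, so H* = 10.4.
From dB/dt = 0: 1.33(1 - B*/1100) = 0.0138·10.4, giving B* = 1100·(1 - 0.107) = 982.
From dH/dt = 0: 0.0033·982 - 0.522 = 0.0462C*, so C* = 2.72/0.0462 = 58.8.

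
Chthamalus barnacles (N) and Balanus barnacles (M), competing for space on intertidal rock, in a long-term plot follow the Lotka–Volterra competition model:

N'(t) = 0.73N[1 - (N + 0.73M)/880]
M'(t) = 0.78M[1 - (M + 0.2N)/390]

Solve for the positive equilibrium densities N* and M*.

N* ≈ 697, M* ≈ 251

Setting both brackets to zero gives the nullclines N + 0.73M = 880 and 0.2N + M = 390.
Substituting M = 390 - 0.2N into the first: N(1 - 0.73·0.2) = 880 - 0.73·390.
So N* = 595/0.854 = 697, and then M* = 390 - 0.2·697 = 251.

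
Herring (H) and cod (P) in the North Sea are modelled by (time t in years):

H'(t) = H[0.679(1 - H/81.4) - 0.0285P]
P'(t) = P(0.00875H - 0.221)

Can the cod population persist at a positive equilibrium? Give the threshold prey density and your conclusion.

Threshold H = 25.3; K > 25.3, so yes, the predator persists.

The predator equation gives dP/dt > 0 only when H > 0.221/0.00875 = 25.3.
Without the predator, H → K = 81.4. Since 81.4 > 25.3, the predator can invade and persist.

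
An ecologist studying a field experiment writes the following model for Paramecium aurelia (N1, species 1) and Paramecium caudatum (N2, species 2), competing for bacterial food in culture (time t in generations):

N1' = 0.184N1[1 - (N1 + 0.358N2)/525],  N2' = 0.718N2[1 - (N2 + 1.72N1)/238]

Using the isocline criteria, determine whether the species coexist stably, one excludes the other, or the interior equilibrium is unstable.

Compare the nullcline intercepts: K1/α12 = 525/0.358 = 1470 > K2 = 238; K2/α21 = 238/1.72 = 138 < K1 = 525.
Since the inequalities point opposite ways, species 1 can invade but species 2 cannot.

species 1 excludes species 2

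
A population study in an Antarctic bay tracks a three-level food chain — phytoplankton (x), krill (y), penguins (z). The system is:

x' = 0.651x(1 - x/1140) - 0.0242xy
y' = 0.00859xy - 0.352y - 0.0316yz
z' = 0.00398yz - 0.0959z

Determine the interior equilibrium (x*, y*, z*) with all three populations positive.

From dz/dt = 0: 0.00398y* = 0.0959, so y* = 24.1.
From dx/dt = 0: 0.651(1 - x*/1140) = 0.0242·24.1, giving x* = 1140·(1 - 0.896) = 119.
From dy/dt = 0: 0.00859·119 - 0.352 = 0.0316z*, so z* = 0.669/0.0316 = 21.2.

x* ≈ 119, y* ≈ 24.1, z* ≈ 21.2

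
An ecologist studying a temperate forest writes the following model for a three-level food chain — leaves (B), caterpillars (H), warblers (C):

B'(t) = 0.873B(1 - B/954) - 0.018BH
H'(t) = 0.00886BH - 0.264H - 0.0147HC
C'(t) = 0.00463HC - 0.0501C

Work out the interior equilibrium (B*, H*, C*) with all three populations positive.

From dC/dt = 0: 0.00463H* = 0.0501, so H* = 10.8.
From dB/dt = 0: 0.873(1 - B*/954) = 0.018·10.8, giving B* = 954·(1 - 0.223) = 741.
From dH/dt = 0: 0.00886·741 - 0.264 = 0.0147C*, so C* = 6.3/0.0147 = 429.

B* ≈ 741, H* ≈ 10.8, C* ≈ 429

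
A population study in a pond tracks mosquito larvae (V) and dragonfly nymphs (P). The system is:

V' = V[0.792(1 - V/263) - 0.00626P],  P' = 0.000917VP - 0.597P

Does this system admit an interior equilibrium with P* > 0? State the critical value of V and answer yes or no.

Threshold V = 651; K < 651, so no, the predator goes extinct.

The predator equation gives dP/dt > 0 only when V > 0.597/0.000917 = 651.
Without the predator, V → K = 263. Since 263 < 651, the predator cannot invade.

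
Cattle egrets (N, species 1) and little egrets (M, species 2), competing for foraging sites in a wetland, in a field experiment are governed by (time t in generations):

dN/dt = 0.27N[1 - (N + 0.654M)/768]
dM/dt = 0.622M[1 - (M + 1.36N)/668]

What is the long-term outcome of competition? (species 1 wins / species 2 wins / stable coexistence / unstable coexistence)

species 1 excludes species 2

Compare the nullcline intercepts: K1/α12 = 768/0.654 = 1170 > K2 = 668; K2/α21 = 668/1.36 = 491 < K1 = 768.
Since the inequalities point opposite ways, species 1 can invade but species 2 cannot.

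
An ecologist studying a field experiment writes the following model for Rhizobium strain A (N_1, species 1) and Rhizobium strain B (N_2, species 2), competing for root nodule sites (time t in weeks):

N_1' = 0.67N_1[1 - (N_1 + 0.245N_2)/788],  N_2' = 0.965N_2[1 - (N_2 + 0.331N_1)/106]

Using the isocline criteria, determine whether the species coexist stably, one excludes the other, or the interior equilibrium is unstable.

Compare the nullcline intercepts: K1/α12 = 788/0.245 = 3220 > K2 = 106; K2/α21 = 106/0.331 = 320 < K1 = 788.
Since the inequalities point opposite ways, species 1 can invade but species 2 cannot.

species 1 excludes species 2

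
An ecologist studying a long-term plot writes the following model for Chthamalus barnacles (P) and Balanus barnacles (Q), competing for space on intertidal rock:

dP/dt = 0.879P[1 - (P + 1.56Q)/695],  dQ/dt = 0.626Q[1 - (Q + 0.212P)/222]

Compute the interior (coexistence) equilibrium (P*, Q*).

P* ≈ 521, Q* ≈ 112

Setting both brackets to zero gives the nullclines P + 1.56Q = 695 and 0.212P + Q = 222.
Substituting Q = 222 - 0.212P into the first: P(1 - 1.56·0.212) = 695 - 1.56·222.
So P* = 349/0.669 = 521, and then Q* = 222 - 0.212·521 = 112.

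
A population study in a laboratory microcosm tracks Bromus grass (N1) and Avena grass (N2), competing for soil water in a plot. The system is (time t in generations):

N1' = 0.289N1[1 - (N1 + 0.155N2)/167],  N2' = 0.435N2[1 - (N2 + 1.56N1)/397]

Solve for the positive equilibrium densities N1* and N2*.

N1* ≈ 139, N2* ≈ 180

Setting both brackets to zero gives the nullclines N1 + 0.155N2 = 167 and 1.56N1 + N2 = 397.
Substituting N2 = 397 - 1.56N1 into the first: N1(1 - 0.155·1.56) = 167 - 0.155·397.
So N1* = 105/0.758 = 139, and then N2* = 397 - 1.56·139 = 180.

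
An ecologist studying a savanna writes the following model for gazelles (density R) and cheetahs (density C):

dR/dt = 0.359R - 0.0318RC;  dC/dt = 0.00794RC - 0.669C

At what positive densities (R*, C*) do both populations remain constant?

R* ≈ 84.3, C* ≈ 11.3

Set dC/dt = 0 with C > 0: 0.00794R - 0.669 = 0, so R* = 0.669/0.00794 = 84.3.
Set dR/dt = 0 with R > 0: 0.359 - 0.0318C = 0, so C* = 0.359/0.0318 = 11.3.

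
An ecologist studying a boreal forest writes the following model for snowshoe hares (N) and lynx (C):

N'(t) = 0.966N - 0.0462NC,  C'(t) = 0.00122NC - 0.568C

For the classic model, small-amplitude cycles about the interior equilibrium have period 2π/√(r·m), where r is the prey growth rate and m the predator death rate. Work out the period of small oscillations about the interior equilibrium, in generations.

Here r = 0.966 and m = 0.568, so r·m = 0.549.
ω = √0.549 = 0.741 per generation, hence T = 2π/ω ≈ 8.48 generations.

T ≈ 8.48 generations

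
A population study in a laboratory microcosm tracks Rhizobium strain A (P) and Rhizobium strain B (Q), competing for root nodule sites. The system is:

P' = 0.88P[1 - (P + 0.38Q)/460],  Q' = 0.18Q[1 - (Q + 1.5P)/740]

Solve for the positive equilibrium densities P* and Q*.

Setting both brackets to zero gives the nullclines P + 0.38Q = 460 and 1.5P + Q = 740.
Substituting Q = 740 - 1.5P into the first: P(1 - 0.38·1.5) = 460 - 0.38·740.
So P* = 179/0.43 = 416, and then Q* = 740 - 1.5·416 = 116.

P* ≈ 416, Q* ≈ 116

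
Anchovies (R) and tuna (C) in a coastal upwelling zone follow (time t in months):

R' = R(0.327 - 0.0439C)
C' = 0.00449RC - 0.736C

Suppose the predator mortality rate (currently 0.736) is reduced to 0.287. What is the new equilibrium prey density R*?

R* ≈ 63.9

At the interior fixed point, setting dC/dt = 0 with C > 0 fixes R* = (predator death rate)/(RC coefficient) — independent of the other coefficients.
With the change, R* = 0.287/0.00449 = 63.9; it falls from 164.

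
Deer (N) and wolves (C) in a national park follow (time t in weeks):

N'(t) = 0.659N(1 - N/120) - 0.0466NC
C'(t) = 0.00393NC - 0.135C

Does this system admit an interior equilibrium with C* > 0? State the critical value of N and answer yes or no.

Threshold N = 34.4; K > 34.4, so yes, the predator persists.

The predator equation gives dC/dt > 0 only when N > 0.135/0.00393 = 34.4.
Without the predator, N → K = 120. Since 120 > 34.4, the predator can invade and persist.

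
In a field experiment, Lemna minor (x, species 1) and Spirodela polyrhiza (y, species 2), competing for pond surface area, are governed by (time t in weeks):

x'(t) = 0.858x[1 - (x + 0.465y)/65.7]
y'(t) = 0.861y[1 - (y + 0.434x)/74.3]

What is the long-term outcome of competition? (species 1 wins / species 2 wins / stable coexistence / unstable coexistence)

stable coexistence

Compare the nullcline intercepts: K1/α12 = 65.7/0.465 = 141 > K2 = 74.3; K2/α21 = 74.3/0.434 = 171 > K1 = 65.7.
Since both inequalities hold, each species can invade when rare, so the interior equilibrium is stable.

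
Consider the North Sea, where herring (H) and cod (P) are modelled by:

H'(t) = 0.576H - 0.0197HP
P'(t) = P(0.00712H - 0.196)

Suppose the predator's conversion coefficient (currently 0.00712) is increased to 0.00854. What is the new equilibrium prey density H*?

H* ≈ 23

At the interior fixed point, setting dP/dt = 0 with P > 0 fixes H* = (predator death rate)/(HP coefficient) — independent of the other coefficients.
With the change, H* = 0.196/0.00854 = 23; it falls from 27.5.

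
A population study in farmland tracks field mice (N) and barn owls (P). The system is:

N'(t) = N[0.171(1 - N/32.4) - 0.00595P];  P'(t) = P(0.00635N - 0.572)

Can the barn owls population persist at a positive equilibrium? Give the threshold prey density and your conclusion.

The predator equation gives dP/dt > 0 only when N > 0.572/0.00635 = 90.1.
Without the predator, N → K = 32.4. Since 32.4 < 90.1, the predator cannot invade.

Threshold N = 90.1; K < 90.1, so no, the predator goes extinct.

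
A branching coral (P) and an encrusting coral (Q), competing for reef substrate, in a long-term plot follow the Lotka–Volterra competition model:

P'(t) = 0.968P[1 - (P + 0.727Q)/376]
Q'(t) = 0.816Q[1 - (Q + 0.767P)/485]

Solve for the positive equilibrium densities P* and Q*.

P* ≈ 52.9, Q* ≈ 444

Setting both brackets to zero gives the nullclines P + 0.727Q = 376 and 0.767P + Q = 485.
Substituting Q = 485 - 0.767P into the first: P(1 - 0.727·0.767) = 376 - 0.727·485.
So P* = 23.4/0.442 = 52.9, and then Q* = 485 - 0.767·52.9 = 444.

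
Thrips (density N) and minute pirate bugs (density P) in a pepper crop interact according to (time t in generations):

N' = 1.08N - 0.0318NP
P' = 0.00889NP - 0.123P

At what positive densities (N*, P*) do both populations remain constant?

N* ≈ 13.8, P* ≈ 34

Set dP/dt = 0 with P > 0: 0.00889N - 0.123 = 0, so N* = 0.123/0.00889 = 13.8.
Set dN/dt = 0 with N > 0: 1.08 - 0.0318P = 0, so P* = 1.08/0.0318 = 34.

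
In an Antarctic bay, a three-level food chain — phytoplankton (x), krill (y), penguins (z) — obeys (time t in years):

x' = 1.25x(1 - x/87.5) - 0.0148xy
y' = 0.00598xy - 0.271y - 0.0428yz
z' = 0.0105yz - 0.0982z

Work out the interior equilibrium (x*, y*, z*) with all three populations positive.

x* ≈ 77.8, y* ≈ 9.35, z* ≈ 4.54

From dz/dt = 0: 0.0105y* = 0.0982, so y* = 9.35.
From dx/dt = 0: 1.25(1 - x*/87.5) = 0.0148·9.35, giving x* = 87.5·(1 - 0.111) = 77.8.
From dy/dt = 0: 0.00598·77.8 - 0.271 = 0.0428z*, so z* = 0.194/0.0428 = 4.54.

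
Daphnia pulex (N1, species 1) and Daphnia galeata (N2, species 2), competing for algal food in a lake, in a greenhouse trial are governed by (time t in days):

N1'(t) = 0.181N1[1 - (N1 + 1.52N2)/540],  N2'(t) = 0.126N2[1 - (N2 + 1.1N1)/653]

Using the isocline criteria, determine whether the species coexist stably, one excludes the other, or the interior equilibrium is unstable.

species 2 excludes species 1

Compare the nullcline intercepts: K1/α12 = 540/1.52 = 355 < K2 = 653; K2/α21 = 653/1.1 = 594 > K1 = 540.
Since the inequalities point opposite ways, species 2 can invade but species 1 cannot.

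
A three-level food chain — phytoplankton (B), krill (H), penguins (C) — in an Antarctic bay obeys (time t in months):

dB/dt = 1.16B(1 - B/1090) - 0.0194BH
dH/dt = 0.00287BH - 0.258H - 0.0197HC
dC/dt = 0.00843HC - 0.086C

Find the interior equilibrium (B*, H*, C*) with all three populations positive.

From dC/dt = 0: 0.00843H* = 0.086, so H* = 10.2.
From dB/dt = 0: 1.16(1 - B*/1090) = 0.0194·10.2, giving B* = 1090·(1 - 0.171) = 904.
From dH/dt = 0: 0.00287·904 - 0.258 = 0.0197C*, so C* = 2.34/0.0197 = 119.

B* ≈ 904, H* ≈ 10.2, C* ≈ 119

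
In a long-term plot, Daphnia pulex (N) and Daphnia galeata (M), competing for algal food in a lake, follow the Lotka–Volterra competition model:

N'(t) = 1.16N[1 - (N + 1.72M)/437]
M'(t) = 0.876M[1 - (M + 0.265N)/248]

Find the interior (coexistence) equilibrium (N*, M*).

N* ≈ 19.2, M* ≈ 243

Setting both brackets to zero gives the nullclines N + 1.72M = 437 and 0.265N + M = 248.
Substituting M = 248 - 0.265N into the first: N(1 - 1.72·0.265) = 437 - 1.72·248.
So N* = 10.4/0.544 = 19.2, and then M* = 248 - 0.265·19.2 = 243.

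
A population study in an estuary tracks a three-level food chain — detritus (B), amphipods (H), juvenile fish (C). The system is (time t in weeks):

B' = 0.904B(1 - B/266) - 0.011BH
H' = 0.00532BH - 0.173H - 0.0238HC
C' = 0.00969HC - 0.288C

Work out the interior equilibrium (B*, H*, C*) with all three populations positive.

B* ≈ 170, H* ≈ 29.7, C* ≈ 30.7

From dC/dt = 0: 0.00969H* = 0.288, so H* = 29.7.
From dB/dt = 0: 0.904(1 - B*/266) = 0.011·29.7, giving B* = 266·(1 - 0.362) = 170.
From dH/dt = 0: 0.00532·170 - 0.173 = 0.0238C*, so C* = 0.73/0.0238 = 30.7.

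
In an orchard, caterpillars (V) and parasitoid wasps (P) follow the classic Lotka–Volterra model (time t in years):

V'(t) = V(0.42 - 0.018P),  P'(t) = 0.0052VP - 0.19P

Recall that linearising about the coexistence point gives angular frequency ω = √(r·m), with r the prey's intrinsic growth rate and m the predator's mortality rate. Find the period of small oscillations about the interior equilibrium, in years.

T ≈ 22.2 years

Here r = 0.42 and m = 0.19, so r·m = 0.0798.
ω = √0.0798 = 0.282 per year, hence T = 2π/ω ≈ 22.2 years.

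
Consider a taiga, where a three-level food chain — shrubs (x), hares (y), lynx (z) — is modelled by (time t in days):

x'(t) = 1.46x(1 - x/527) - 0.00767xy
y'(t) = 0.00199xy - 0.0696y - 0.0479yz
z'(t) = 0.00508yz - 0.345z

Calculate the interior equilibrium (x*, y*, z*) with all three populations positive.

From dz/dt = 0: 0.00508y* = 0.345, so y* = 67.9.
From dx/dt = 0: 1.46(1 - x*/527) = 0.00767·67.9, giving x* = 527·(1 - 0.357) = 339.
From dy/dt = 0: 0.00199·339 - 0.0696 = 0.0479z*, so z* = 0.605/0.0479 = 12.6.

x* ≈ 339, y* ≈ 67.9, z* ≈ 12.6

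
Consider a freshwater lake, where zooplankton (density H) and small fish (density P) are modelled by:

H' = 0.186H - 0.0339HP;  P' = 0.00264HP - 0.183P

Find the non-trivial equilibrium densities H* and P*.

Set dP/dt = 0 with P > 0: 0.00264H - 0.183 = 0, so H* = 0.183/0.00264 = 69.3.
Set dH/dt = 0 with H > 0: 0.186 - 0.0339P = 0, so P* = 0.186/0.0339 = 5.49.

H* ≈ 69.3, P* ≈ 5.49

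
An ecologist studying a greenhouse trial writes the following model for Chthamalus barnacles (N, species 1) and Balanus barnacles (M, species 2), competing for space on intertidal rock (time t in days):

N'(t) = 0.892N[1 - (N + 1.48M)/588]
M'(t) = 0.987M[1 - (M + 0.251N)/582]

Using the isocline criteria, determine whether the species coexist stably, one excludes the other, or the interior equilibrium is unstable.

Compare the nullcline intercepts: K1/α12 = 588/1.48 = 397 < K2 = 582; K2/α21 = 582/0.251 = 2320 > K1 = 588.
Since the inequalities point opposite ways, species 2 can invade but species 1 cannot.

species 2 excludes species 1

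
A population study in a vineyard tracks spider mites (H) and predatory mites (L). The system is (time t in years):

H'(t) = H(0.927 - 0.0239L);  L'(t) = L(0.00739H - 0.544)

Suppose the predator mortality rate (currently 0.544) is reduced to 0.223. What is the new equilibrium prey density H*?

At the interior fixed point, setting dL/dt = 0 with L > 0 fixes H* = (predator death rate)/(HL coefficient) — independent of the other coefficients.
With the change, H* = 0.223/0.00739 = 30.2; it falls from 73.6.

H* ≈ 30.2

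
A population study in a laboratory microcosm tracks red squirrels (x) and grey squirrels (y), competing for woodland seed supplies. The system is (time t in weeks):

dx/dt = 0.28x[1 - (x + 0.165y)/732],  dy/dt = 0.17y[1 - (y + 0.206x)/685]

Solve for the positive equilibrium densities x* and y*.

x* ≈ 641, y* ≈ 553

Setting both brackets to zero gives the nullclines x + 0.165y = 732 and 0.206x + y = 685.
Substituting y = 685 - 0.206x into the first: x(1 - 0.165·0.206) = 732 - 0.165·685.
So x* = 619/0.966 = 641, and then y* = 685 - 0.206·641 = 553.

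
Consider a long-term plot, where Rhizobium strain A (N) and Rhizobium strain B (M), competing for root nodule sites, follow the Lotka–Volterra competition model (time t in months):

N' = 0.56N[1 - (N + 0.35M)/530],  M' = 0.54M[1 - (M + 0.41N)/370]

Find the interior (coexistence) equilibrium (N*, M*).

N* ≈ 468, M* ≈ 178

Setting both brackets to zero gives the nullclines N + 0.35M = 530 and 0.41N + M = 370.
Substituting M = 370 - 0.41N into the first: N(1 - 0.35·0.41) = 530 - 0.35·370.
So N* = 400/0.857 = 468, and then M* = 370 - 0.41·468 = 178.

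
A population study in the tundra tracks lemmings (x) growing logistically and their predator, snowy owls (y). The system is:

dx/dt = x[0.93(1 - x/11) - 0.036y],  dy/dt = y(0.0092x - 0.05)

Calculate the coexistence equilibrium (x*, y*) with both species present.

From dy/dt = 0 with y > 0: 0.0092x* = 0.05, so x* = 5.43.
Substitute into dx/dt = 0: 0.93(1 - 5.43/11) = 0.036y*.
The bracket is 0.506, giving y* = 0.471/0.036 = 13.1.

x* ≈ 5.43, y* ≈ 13.1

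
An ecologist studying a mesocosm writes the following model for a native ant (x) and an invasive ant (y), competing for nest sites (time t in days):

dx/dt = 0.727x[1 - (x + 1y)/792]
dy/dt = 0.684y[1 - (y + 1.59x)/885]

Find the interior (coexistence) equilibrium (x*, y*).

x* ≈ 158, y* ≈ 634

Setting both brackets to zero gives the nullclines x + 1y = 792 and 1.59x + y = 885.
Substituting y = 885 - 1.59x into the first: x(1 - 1·1.59) = 792 - 1·885.
So x* = -93/-0.59 = 158, and then y* = 885 - 1.59·158 = 634.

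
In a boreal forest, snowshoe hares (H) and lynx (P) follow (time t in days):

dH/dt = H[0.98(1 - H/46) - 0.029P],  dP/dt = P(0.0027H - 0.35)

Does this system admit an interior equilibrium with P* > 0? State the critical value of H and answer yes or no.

Threshold H = 130; K < 130, so no, the predator goes extinct.

The predator equation gives dP/dt > 0 only when H > 0.35/0.0027 = 130.
Without the predator, H → K = 46. Since 46 < 130, the predator cannot invade.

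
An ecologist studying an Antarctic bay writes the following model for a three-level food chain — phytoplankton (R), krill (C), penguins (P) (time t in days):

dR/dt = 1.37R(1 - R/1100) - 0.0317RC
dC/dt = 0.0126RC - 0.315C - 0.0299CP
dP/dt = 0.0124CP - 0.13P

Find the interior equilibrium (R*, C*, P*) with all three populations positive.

R* ≈ 833, C* ≈ 10.5, P* ≈ 341

From dP/dt = 0: 0.0124C* = 0.13, so C* = 10.5.
From dR/dt = 0: 1.37(1 - R*/1100) = 0.0317·10.5, giving R* = 1100·(1 - 0.243) = 833.
From dC/dt = 0: 0.0126·833 - 0.315 = 0.0299P*, so P* = 10.2/0.0299 = 341.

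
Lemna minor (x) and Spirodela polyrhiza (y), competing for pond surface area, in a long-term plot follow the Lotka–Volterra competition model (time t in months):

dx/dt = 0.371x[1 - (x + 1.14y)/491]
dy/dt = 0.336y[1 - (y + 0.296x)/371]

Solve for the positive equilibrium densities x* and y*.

Setting both brackets to zero gives the nullclines x + 1.14y = 491 and 0.296x + y = 371.
Substituting y = 371 - 0.296x into the first: x(1 - 1.14·0.296) = 491 - 1.14·371.
So x* = 68.1/0.663 = 103, and then y* = 371 - 0.296·103 = 341.

x* ≈ 103, y* ≈ 341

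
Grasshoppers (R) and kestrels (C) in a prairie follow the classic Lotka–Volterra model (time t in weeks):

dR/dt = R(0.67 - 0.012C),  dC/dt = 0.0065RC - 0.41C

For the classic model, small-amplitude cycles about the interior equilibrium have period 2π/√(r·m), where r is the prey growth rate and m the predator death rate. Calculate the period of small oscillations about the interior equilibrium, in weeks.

T ≈ 12 weeks

Here r = 0.67 and m = 0.41, so r·m = 0.275.
ω = √0.275 = 0.524 per week, hence T = 2π/ω ≈ 12 weeks.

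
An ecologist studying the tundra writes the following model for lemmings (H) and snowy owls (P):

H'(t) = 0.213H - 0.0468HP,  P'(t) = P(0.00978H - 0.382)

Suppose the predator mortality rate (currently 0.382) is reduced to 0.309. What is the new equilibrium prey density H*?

H* ≈ 31.6

At the interior fixed point, setting dP/dt = 0 with P > 0 fixes H* = (predator death rate)/(HP coefficient) — independent of the other coefficients.
With the change, H* = 0.309/0.00978 = 31.6; it falls from 39.1.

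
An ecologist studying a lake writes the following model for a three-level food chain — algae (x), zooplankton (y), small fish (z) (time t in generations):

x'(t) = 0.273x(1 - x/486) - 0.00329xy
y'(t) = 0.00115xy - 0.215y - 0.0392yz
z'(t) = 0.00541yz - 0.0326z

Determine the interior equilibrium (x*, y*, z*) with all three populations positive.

x* ≈ 451, y* ≈ 6.03, z* ≈ 7.74

From dz/dt = 0: 0.00541y* = 0.0326, so y* = 6.03.
From dx/dt = 0: 0.273(1 - x*/486) = 0.00329·6.03, giving x* = 486·(1 - 0.0726) = 451.
From dy/dt = 0: 0.00115·451 - 0.215 = 0.0392z*, so z* = 0.303/0.0392 = 7.74.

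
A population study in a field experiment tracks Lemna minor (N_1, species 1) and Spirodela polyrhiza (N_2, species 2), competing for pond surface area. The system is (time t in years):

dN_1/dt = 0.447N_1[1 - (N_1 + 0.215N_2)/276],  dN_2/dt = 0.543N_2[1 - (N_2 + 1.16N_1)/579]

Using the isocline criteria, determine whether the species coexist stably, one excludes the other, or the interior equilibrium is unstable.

stable coexistence

Compare the nullcline intercepts: K1/α12 = 276/0.215 = 1280 > K2 = 579; K2/α21 = 579/1.16 = 499 > K1 = 276.
Since both inequalities hold, each species can invade when rare, so the interior equilibrium is stable.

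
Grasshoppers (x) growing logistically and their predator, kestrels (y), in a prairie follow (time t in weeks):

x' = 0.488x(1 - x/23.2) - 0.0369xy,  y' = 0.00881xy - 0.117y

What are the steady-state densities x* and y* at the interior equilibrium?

x* ≈ 13.3, y* ≈ 5.65

From dy/dt = 0 with y > 0: 0.00881x* = 0.117, so x* = 13.3.
Substitute into dx/dt = 0: 0.488(1 - 13.3/23.2) = 0.0369y*.
The bracket is 0.428, giving y* = 0.209/0.0369 = 5.65.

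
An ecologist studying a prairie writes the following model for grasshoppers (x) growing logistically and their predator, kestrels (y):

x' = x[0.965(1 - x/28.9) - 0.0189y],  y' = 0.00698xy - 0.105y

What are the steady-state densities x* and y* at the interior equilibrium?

From dy/dt = 0 with y > 0: 0.00698x* = 0.105, so x* = 15.
Substitute into dx/dt = 0: 0.965(1 - 15/28.9) = 0.0189y*.
The bracket is 0.479, giving y* = 0.463/0.0189 = 24.5.

x* ≈ 15, y* ≈ 24.5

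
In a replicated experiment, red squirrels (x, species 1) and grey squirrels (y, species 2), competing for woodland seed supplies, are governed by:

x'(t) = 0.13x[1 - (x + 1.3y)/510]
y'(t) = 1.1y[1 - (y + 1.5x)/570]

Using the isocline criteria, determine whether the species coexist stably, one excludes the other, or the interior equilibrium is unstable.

unstable coexistence (outcome depends on initial conditions)

Compare the nullcline intercepts: K1/α12 = 510/1.3 = 392 < K2 = 570; K2/α21 = 570/1.5 = 380 < K1 = 510.
Since both are reversed, neither can invade when rare; the interior point is a saddle.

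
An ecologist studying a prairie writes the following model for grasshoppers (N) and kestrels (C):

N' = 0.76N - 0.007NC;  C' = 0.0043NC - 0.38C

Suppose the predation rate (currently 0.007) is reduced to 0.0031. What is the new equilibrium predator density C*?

C* ≈ 245

At the interior fixed point, setting dN/dt = 0 with N > 0 fixes C* = (prey growth rate)/(NC coefficient) — independent of the other coefficients.
With the change, C* = 0.76/0.0031 = 245; it rises from 109.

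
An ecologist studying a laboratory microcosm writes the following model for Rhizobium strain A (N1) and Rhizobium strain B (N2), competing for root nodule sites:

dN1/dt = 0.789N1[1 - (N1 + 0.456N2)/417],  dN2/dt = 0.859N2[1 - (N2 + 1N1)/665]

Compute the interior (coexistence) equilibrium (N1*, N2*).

Setting both brackets to zero gives the nullclines N1 + 0.456N2 = 417 and 1N1 + N2 = 665.
Substituting N2 = 665 - 1N1 into the first: N1(1 - 0.456·1) = 417 - 0.456·665.
So N1* = 114/0.544 = 209, and then N2* = 665 - 1·209 = 456.

N1* ≈ 209, N2* ≈ 456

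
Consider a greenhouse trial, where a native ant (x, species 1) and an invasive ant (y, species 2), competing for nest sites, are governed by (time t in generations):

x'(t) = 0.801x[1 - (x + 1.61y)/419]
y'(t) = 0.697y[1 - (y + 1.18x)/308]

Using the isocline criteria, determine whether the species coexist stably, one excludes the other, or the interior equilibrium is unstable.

unstable coexistence (outcome depends on initial conditions)

Compare the nullcline intercepts: K1/α12 = 419/1.61 = 260 < K2 = 308; K2/α21 = 308/1.18 = 261 < K1 = 419.
Since both are reversed, neither can invade when rare; the interior point is a saddle.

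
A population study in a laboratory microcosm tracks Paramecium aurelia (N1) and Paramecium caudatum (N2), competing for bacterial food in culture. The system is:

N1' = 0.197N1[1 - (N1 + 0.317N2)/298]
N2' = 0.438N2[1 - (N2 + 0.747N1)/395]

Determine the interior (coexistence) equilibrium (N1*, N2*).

N1* ≈ 226, N2* ≈ 226

Setting both brackets to zero gives the nullclines N1 + 0.317N2 = 298 and 0.747N1 + N2 = 395.
Substituting N2 = 395 - 0.747N1 into the first: N1(1 - 0.317·0.747) = 298 - 0.317·395.
So N1* = 173/0.763 = 226, and then N2* = 395 - 0.747·226 = 226.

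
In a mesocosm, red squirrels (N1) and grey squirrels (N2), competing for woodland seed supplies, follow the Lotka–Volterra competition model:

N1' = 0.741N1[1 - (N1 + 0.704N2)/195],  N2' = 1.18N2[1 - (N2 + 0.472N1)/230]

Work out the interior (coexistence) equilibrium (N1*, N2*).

Setting both brackets to zero gives the nullclines N1 + 0.704N2 = 195 and 0.472N1 + N2 = 230.
Substituting N2 = 230 - 0.472N1 into the first: N1(1 - 0.704·0.472) = 195 - 0.704·230.
So N1* = 33.1/0.668 = 49.5, and then N2* = 230 - 0.472·49.5 = 207.

N1* ≈ 49.5, N2* ≈ 207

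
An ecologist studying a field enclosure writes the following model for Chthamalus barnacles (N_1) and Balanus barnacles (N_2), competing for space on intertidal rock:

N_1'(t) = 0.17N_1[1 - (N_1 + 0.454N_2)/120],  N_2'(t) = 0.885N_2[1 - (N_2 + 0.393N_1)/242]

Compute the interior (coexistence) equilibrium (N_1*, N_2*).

Setting both brackets to zero gives the nullclines N_1 + 0.454N_2 = 120 and 0.393N_1 + N_2 = 242.
Substituting N_2 = 242 - 0.393N_1 into the first: N_1(1 - 0.454·0.393) = 120 - 0.454·242.
So N_1* = 10.1/0.822 = 12.3, and then N_2* = 242 - 0.393·12.3 = 237.

N_1* ≈ 12.3, N_2* ≈ 237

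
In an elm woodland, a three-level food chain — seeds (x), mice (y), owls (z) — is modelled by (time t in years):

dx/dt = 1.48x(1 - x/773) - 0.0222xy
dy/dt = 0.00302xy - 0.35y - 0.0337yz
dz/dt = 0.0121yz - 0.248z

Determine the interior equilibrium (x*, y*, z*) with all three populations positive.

From dz/dt = 0: 0.0121y* = 0.248, so y* = 20.5.
From dx/dt = 0: 1.48(1 - x*/773) = 0.0222·20.5, giving x* = 773·(1 - 0.307) = 535.
From dy/dt = 0: 0.00302·535 - 0.35 = 0.0337z*, so z* = 1.27/0.0337 = 37.6.

x* ≈ 535, y* ≈ 20.5, z* ≈ 37.6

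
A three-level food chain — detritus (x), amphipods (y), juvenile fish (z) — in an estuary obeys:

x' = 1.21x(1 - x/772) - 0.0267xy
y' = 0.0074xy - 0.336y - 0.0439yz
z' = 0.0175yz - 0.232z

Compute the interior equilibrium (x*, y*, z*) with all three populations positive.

x* ≈ 546, y* ≈ 13.3, z* ≈ 84.4

From dz/dt = 0: 0.0175y* = 0.232, so y* = 13.3.
From dx/dt = 0: 1.21(1 - x*/772) = 0.0267·13.3, giving x* = 772·(1 - 0.293) = 546.
From dy/dt = 0: 0.0074·546 - 0.336 = 0.0439z*, so z* = 3.71/0.0439 = 84.4.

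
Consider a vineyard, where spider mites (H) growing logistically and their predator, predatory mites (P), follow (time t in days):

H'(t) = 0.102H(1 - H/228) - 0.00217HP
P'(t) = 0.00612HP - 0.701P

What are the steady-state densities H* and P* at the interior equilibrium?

H* ≈ 115, P* ≈ 23.4

From dP/dt = 0 with P > 0: 0.00612H* = 0.701, so H* = 115.
Substitute into dH/dt = 0: 0.102(1 - 115/228) = 0.00217P*.
The bracket is 0.498, giving P* = 0.0508/0.00217 = 23.4.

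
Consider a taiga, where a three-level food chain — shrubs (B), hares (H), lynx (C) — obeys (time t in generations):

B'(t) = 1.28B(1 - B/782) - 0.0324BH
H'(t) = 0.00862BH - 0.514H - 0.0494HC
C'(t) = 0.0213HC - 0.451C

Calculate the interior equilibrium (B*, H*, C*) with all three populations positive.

From dC/dt = 0: 0.0213H* = 0.451, so H* = 21.2.
From dB/dt = 0: 1.28(1 - B*/782) = 0.0324·21.2, giving B* = 782·(1 - 0.536) = 363.
From dH/dt = 0: 0.00862·363 - 0.514 = 0.0494C*, so C* = 2.61/0.0494 = 52.9.

B* ≈ 363, H* ≈ 21.2, C* ≈ 52.9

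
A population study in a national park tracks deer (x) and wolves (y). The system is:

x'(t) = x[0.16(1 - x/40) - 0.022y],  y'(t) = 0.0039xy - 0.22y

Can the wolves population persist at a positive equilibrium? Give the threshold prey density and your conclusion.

The predator equation gives dy/dt > 0 only when x > 0.22/0.0039 = 56.4.
Without the predator, x → K = 40. Since 40 < 56.4, the predator cannot invade.

Threshold x = 56.4; K < 56.4, so no, the predator goes extinct.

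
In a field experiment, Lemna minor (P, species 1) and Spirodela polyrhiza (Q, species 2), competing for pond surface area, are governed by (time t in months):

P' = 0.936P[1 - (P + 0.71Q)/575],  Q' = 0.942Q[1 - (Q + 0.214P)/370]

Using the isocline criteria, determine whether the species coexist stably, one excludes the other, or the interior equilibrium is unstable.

Compare the nullcline intercepts: K1/α12 = 575/0.71 = 810 > K2 = 370; K2/α21 = 370/0.214 = 1730 > K1 = 575.
Since both inequalities hold, each species can invade when rare, so the interior equilibrium is stable.

stable coexistence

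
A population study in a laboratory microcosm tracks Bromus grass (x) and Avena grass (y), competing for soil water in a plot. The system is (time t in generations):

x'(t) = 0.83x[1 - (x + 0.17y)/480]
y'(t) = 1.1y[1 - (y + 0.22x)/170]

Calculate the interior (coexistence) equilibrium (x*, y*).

x* ≈ 469, y* ≈ 66.9

Setting both brackets to zero gives the nullclines x + 0.17y = 480 and 0.22x + y = 170.
Substituting y = 170 - 0.22x into the first: x(1 - 0.17·0.22) = 480 - 0.17·170.
So x* = 451/0.963 = 469, and then y* = 170 - 0.22·469 = 66.9.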